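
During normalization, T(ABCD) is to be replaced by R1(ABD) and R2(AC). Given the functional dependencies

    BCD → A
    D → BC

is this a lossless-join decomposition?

No

Common attributes: R1 ∩ R2 = {A}.
No dependency enlarges {A}, so (A)⁺ = {A}.
The closure contains neither all of R1 = {ABD} nor all of R2 = {AC}, so the common attributes are not a superkey of either fragment. The join is lossy.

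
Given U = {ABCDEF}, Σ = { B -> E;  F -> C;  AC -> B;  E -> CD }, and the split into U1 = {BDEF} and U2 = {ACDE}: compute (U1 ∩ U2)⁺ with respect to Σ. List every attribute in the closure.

CDE

U1 ∩ U2 = {DE}.
E → CD applies, adding C
Closure: {CDE}.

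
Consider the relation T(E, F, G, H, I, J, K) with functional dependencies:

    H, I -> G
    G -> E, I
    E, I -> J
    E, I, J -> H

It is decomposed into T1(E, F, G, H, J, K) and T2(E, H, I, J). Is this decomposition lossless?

Common attributes: T1 ∩ T2 = {E, H, J}.
No dependency enlarges {E, H, J}, so (E, H, J)⁺ = {E, H, J}.
The closure contains neither all of T1 = {E, F, G, H, J, K} nor all of T2 = {E, H, I, J}, so the common attributes are not a superkey of either fragment. The join is lossy.

No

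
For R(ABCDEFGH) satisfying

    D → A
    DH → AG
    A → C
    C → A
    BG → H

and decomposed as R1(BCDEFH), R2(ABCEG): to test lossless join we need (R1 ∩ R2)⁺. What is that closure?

ABCE

R1 ∩ R2 = {BCE}.
C → A applies, adding A
Closure: {ABCE}.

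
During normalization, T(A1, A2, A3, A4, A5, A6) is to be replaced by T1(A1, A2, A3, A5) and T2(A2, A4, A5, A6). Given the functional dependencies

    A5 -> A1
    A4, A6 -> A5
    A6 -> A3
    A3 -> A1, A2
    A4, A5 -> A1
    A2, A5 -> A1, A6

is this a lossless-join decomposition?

Common attributes: T1 ∩ T2 = {A2, A5}.
Closure of {A2, A5}: A5 → A1 applies, adding A1; A2, A5 → A1, A6 applies, adding A6; A6 → A3 applies, adding A3. So (A2, A5)⁺ = {A1, A2, A3, A5, A6}.
This closure contains every attribute of T1, so T1 ∩ T2 → T1. The join is lossless.

Yes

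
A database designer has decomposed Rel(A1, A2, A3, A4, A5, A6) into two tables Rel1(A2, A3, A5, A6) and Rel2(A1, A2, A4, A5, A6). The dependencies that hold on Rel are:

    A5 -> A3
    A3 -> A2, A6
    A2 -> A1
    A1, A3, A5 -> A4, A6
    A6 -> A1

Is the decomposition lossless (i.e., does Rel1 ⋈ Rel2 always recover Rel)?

Yes

Common attributes: Rel1 ∩ Rel2 = {A2, A5, A6}.
Closure of {A2, A5, A6}: A5 → A3 applies, adding A3; A2 → A1 applies, adding A1; A1, A3, A5 → A4, A6 applies, adding A4. So (A2, A5, A6)⁺ = {A1, A2, A3, A4, A5, A6}.
This closure contains every attribute of Rel1, so Rel1 ∩ Rel2 → Rel1. The join is lossless.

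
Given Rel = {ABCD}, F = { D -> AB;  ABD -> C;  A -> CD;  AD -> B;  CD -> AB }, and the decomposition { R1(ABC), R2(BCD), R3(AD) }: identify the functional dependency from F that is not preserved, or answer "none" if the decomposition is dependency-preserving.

none

D → AB: restricted closure across fragments reaches AB.
ABD → C: restricted closure across fragments reaches C.
A → CD: restricted closure across fragments reaches CD.
AD → B: restricted closure across fragments reaches B.
CD → AB: restricted closure across fragments reaches AB.
Every dependency is enforceable on the fragments, so the decomposition is dependency-preserving.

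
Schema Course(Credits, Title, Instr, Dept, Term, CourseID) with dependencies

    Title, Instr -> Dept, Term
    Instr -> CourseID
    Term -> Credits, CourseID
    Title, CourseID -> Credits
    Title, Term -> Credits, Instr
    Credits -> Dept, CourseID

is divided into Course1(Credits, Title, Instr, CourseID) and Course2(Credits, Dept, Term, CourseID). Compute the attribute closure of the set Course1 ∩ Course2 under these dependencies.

Credits, Dept, CourseID

Course1 ∩ Course2 = {Credits, CourseID}.
Credits → Dept, CourseID applies, adding Dept
Closure: {Credits, Dept, CourseID}.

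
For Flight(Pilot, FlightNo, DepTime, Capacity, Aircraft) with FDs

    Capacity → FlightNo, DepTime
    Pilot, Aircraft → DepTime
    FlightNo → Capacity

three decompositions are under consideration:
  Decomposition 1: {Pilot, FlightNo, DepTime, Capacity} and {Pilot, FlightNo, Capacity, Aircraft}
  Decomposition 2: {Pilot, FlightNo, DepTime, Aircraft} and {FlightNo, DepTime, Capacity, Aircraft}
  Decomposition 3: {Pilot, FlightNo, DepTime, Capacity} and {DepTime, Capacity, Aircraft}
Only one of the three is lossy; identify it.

Decomposition 3

Decomposition 1: common = {Pilot, FlightNo, Capacity}, closure = {Pilot, FlightNo, DepTime, Capacity} → lossless.
Decomposition 2: common = {FlightNo, DepTime, Aircraft}, closure = {FlightNo, DepTime, Capacity, Aircraft} → lossless.
Decomposition 3: common = {DepTime, Capacity}, closure = {FlightNo, DepTime, Capacity} → lossy.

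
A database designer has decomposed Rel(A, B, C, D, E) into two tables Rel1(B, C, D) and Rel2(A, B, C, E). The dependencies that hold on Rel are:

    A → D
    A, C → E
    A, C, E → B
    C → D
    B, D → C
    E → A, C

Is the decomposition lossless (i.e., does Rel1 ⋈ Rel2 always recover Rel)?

Common attributes: Rel1 ∩ Rel2 = {B, C}.
Closure of {B, C}: C → D applies, adding D. So (B, C)⁺ = {B, C, D}.
This closure contains every attribute of Rel1, so Rel1 ∩ Rel2 → Rel1. The join is lossless.

Yes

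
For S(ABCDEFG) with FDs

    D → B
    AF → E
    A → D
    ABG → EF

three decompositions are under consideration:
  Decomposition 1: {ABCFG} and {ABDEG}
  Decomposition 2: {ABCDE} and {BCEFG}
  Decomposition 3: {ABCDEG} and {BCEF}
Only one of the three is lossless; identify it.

Decomposition 1: common = {ABG}, closure = {ABDEFG} → lossless.
Decomposition 2: common = {BCE}, closure = {BCE} → lossy.
Decomposition 3: common = {BCE}, closure = {BCE} → lossy.

Decomposition 1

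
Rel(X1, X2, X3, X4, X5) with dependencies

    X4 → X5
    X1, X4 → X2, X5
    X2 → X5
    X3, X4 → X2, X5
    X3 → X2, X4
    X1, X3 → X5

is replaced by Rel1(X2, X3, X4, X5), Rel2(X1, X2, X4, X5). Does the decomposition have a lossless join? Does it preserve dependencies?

lossy but dependency-preserving

Lossless test: (X2, X4, X5)⁺ = {X2, X4, X5}, which is a superkey of neither fragment — lossy.
Dependency preservation: X1, X3 → X5 is not contained in any single fragment, but the restricted closure of its left-hand side across the fragments still reaches the right-hand side; the remaining FDs each lie inside some fragment. All dependencies are preserved.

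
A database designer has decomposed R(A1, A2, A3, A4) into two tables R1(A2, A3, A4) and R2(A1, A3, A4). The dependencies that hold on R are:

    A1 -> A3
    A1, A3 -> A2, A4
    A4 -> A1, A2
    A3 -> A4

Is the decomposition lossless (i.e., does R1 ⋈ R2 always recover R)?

Yes

Common attributes: R1 ∩ R2 = {A3, A4}.
Closure of {A3, A4}: A4 → A1, A2 applies, adding A1, A2. So (A3, A4)⁺ = {A1, A2, A3, A4}.
This closure contains every attribute of R1, so R1 ∩ R2 → R1. The join is lossless.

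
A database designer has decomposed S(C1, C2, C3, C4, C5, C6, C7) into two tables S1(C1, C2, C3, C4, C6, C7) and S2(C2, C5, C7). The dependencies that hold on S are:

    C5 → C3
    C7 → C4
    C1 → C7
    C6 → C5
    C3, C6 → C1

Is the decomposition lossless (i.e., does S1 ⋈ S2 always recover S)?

Common attributes: S1 ∩ S2 = {C2, C7}.
Closure of {C2, C7}: C7 → C4 applies, adding C4. So (C2, C7)⁺ = {C2, C4, C7}.
The closure contains neither all of S1 = {C1, C2, C3, C4, C6, C7} nor all of S2 = {C2, C5, C7}, so the common attributes are not a superkey of either fragment. The join is lossy.

No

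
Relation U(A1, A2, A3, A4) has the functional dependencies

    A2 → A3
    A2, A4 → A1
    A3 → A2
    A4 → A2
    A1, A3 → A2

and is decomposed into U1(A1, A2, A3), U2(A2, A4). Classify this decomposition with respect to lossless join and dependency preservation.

Lossless test: (A2)⁺ = {A2, A3}, which is a superkey of neither fragment — lossy.
Dependency preservation: the restricted closure of {A2, A4} across the fragments never reaches {A1}, so A2, A4 → A1 cannot be enforced without a join — not preserved.

lossy and not dependency-preserving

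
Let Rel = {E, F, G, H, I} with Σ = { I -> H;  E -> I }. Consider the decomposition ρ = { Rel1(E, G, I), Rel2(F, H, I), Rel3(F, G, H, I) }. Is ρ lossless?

Chase test. Columns are E, F, G, H, I; row i has aⱼ where attribute j ∈ Reli, else bᵢⱼ.
Initial tableau (one row per fragment):
  row 1: a1 b12 a3 b14 a5
  row 2: b21 a2 b23 a4 a5
  row 3: b31 a2 a3 a4 a5
Rows 1 and 2 agree on I; apply I→H and equate their H entries.
No row becomes fully distinguished — the join is lossy.

No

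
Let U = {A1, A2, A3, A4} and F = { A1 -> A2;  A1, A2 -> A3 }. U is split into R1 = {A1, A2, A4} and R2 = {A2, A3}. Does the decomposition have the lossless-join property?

No

Common attributes: R1 ∩ R2 = {A2}.
No dependency enlarges {A2}, so (A2)⁺ = {A2}.
The closure contains neither all of R1 = {A1, A2, A4} nor all of R2 = {A2, A3}, so the common attributes are not a superkey of either fragment. The join is lossy.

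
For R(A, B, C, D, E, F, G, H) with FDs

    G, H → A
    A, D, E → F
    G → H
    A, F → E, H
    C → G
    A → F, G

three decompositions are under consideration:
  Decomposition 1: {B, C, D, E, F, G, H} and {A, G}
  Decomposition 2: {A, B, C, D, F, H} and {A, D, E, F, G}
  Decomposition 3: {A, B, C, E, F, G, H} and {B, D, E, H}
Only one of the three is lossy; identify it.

Decomposition 1: common = {G}, closure = {A, E, F, G, H} → lossless.
Decomposition 2: common = {A, D, F}, closure = {A, D, E, F, G, H} → lossless.
Decomposition 3: common = {B, E, H}, closure = {B, E, H} → lossy.

Decomposition 3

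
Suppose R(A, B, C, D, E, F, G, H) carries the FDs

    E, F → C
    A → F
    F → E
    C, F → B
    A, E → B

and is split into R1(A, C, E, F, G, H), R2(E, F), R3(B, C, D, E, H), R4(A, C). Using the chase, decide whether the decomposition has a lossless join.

No

Chase test. Columns are A, B, C, D, E, F, G, H; row i has aⱼ where attribute j ∈ Ri, else bᵢⱼ.
Initial tableau (one row per fragment):
  row 1: a1 b12 a3 b14 a5 a6 a7 a8
  row 2: b21 b22 b23 b24 a5 a6 b27 b28
  row 3: b31 a2 a3 a4 a5 b36 b37 a8
  row 4: a1 b42 a3 b44 b45 b46 b47 b48
Rows 1 and 2 agree on E, F; apply E, F→C and equate their C entries.
Rows 1 and 4 agree on A; apply A→F and equate their F entries.
Rows 1 and 4 agree on F; apply F→E and equate their E entries.
Rows 1 and 2 agree on C, F; apply C, F→B and equate their B entries.
Rows 1 and 4 agree on C, F; apply C, F→B and equate their B entries.
No row becomes fully distinguished — the join is lossy.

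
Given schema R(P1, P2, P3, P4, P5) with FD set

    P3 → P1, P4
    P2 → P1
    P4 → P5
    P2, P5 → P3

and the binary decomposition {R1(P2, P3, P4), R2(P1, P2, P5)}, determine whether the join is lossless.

No

Common attributes: R1 ∩ R2 = {P2}.
Closure of {P2}: P2 → P1 applies, adding P1. So (P2)⁺ = {P1, P2}.
The closure contains neither all of R1 = {P2, P3, P4} nor all of R2 = {P1, P2, P5}, so the common attributes are not a superkey of either fragment. The join is lossy.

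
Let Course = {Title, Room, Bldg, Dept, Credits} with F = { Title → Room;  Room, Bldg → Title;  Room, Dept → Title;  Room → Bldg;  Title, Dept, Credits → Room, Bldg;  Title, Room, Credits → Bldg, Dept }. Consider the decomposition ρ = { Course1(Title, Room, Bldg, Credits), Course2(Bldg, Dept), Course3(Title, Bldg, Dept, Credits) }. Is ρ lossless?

Chase test. Columns are Title, Room, Bldg, Dept, Credits; row i has aⱼ where attribute j ∈ Coursei, else bᵢⱼ.
Initial tableau (one row per fragment):
  row 1: a1 a2 a3 b14 a5
  row 2: b21 b22 a3 a4 b25
  row 3: a1 b32 a3 a4 a5
Rows 1 and 3 agree on Title; apply Title→Room and equate their Room entries.
Rows 1 and 3 agree on Title, Room, Credits; apply Title, Room, Credits→Bldg, Dept and equate their Bldg, Dept entries.
Row 1 is now all distinguished symbols — the join is lossless.

Yes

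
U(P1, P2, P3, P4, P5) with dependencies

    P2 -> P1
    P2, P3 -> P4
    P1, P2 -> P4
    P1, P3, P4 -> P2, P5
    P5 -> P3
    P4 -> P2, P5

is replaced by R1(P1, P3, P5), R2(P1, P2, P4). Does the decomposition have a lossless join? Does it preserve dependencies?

lossy and not dependency-preserving

Lossless test: (P1)⁺ = {P1}, which is a superkey of neither fragment — lossy.
Dependency preservation: the restricted closure of {P1, P3, P4} across the fragments never reaches {P2, P5}, so P1, P3, P4 → P2, P5 cannot be enforced without a join — not preserved.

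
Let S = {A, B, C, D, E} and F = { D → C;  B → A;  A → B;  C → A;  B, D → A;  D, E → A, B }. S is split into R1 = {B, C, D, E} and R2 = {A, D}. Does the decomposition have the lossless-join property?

Common attributes: R1 ∩ R2 = {D}.
Closure of {D}: D → C applies, adding C; C → A applies, adding A; A → B applies, adding B. So (D)⁺ = {A, B, C, D}.
This closure contains every attribute of R2, so R1 ∩ R2 → R2. The join is lossless.

Yes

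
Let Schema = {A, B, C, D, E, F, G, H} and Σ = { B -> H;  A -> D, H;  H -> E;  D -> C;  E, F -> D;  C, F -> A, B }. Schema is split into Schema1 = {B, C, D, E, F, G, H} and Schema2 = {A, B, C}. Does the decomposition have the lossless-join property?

No

Common attributes: Schema1 ∩ Schema2 = {B, C}.
Closure of {B, C}: B → H applies, adding H; H → E applies, adding E. So (B, C)⁺ = {B, C, E, H}.
The closure contains neither all of Schema1 = {B, C, D, E, F, G, H} nor all of Schema2 = {A, B, C}, so the common attributes are not a superkey of either fragment. The join is lossy.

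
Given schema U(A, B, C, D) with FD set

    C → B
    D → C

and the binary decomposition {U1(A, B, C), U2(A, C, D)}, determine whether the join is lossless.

Common attributes: U1 ∩ U2 = {A, C}.
Closure of {A, C}: C → B applies, adding B. So (A, C)⁺ = {A, B, C}.
This closure contains every attribute of U1, so U1 ∩ U2 → U1. The join is lossless.

Yes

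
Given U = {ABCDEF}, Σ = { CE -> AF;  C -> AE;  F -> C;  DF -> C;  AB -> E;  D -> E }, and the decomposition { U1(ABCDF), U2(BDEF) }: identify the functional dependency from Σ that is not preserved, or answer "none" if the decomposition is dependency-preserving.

AB -> E

Check AB → E: no single fragment contains all of {ABE}, and the restricted closure of {AB} across the fragments never reaches {E}.
CE → AF is preserved.
C → AE is preserved.
F → C is preserved.
DF → C is preserved.
D → E is preserved.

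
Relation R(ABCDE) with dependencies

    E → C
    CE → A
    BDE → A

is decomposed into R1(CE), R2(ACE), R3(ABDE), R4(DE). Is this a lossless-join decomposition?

Yes

Chase test. Columns are ABCDE; row i has aⱼ where attribute j ∈ Ri, else bᵢⱼ.
Initial tableau (one row per fragment):
  row 1: b11 b12 a3 b14 a5
  row 2: a1 b22 a3 b24 a5
  row 3: a1 a2 b33 a4 a5
  row 4: b41 b42 b43 a4 a5
Rows 1 and 3 agree on E; apply E→C and equate their C entries.
Rows 1 and 4 agree on E; apply E→C and equate their C entries.
Rows 1 and 2 agree on CE; apply CE→A and equate their A entries.
Rows 1 and 4 agree on CE; apply CE→A and equate their A entries.
Row 3 is now all distinguished symbols — the join is lossless.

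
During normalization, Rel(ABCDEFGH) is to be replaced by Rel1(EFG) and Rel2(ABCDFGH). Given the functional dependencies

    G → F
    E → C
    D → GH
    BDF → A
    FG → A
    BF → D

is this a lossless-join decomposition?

Common attributes: Rel1 ∩ Rel2 = {FG}.
Closure of {FG}: FG → A applies, adding A. So (FG)⁺ = {AFG}.
The closure contains neither all of Rel1 = {EFG} nor all of Rel2 = {ABCDFGH}, so the common attributes are not a superkey of either fragment. The join is lossy.

No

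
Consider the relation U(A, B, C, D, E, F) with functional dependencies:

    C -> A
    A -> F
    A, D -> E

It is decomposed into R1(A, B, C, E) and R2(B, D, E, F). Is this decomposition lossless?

Common attributes: R1 ∩ R2 = {B, E}.
No dependency enlarges {B, E}, so (B, E)⁺ = {B, E}.
The closure contains neither all of R1 = {A, B, C, E} nor all of R2 = {B, D, E, F}, so the common attributes are not a superkey of either fragment. The join is lossy.

No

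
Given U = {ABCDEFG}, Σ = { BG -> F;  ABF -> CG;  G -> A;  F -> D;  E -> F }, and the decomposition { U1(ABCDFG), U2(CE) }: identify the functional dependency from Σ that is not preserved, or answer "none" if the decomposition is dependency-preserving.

Check E → F: no single fragment contains all of {EF}, and the restricted closure of {E} across the fragments never reaches {F}.
BG → F is preserved.
ABF → CG is preserved.
G → A is preserved.
F → D is preserved.

E -> F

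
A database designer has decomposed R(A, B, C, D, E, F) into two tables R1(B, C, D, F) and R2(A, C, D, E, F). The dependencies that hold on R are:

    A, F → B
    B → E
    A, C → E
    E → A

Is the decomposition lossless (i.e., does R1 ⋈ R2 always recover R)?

No

Common attributes: R1 ∩ R2 = {C, D, F}.
No dependency enlarges {C, D, F}, so (C, D, F)⁺ = {C, D, F}.
The closure contains neither all of R1 = {B, C, D, F} nor all of R2 = {A, C, D, E, F}, so the common attributes are not a superkey of either fragment. The join is lossy.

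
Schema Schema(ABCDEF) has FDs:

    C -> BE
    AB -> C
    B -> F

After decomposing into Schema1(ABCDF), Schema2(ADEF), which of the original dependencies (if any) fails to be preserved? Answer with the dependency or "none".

C -> BE

Check C → BE: no single fragment contains all of {BCE}, and the restricted closure of {C} across the fragments never reaches {BE}.
AB → C is preserved.
B → F is preserved.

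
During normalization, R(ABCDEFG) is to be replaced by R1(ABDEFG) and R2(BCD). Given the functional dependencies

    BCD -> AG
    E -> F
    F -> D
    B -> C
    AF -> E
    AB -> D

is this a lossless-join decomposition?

Yes

Common attributes: R1 ∩ R2 = {BD}.
Closure of {BD}: B → C applies, adding C; BCD → AG applies, adding AG. So (BD)⁺ = {ABCDG}.
This closure contains every attribute of R2, so R1 ∩ R2 → R2. The join is lossless.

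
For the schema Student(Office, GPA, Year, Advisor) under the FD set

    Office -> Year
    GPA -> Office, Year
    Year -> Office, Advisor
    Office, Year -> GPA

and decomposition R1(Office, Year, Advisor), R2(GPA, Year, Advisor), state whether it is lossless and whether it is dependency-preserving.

Lossless test: (Year, Advisor)⁺ = {Office, GPA, Year, Advisor}, which contains all of one fragment — lossless.
Dependency preservation: GPA → Office, Year; Office, Year → GPA are not contained in any single fragment, but the restricted closure of each left-hand side across the fragments still reaches the right-hand side; the remaining FDs each lie inside some fragment. All dependencies are preserved.

lossless and dependency-preserving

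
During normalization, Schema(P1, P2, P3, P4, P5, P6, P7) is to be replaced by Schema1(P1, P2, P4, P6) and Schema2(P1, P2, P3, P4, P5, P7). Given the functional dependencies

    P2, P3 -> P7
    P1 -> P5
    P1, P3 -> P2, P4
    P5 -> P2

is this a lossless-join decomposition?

No

Common attributes: Schema1 ∩ Schema2 = {P1, P2, P4}.
Closure of {P1, P2, P4}: P1 → P5 applies, adding P5. So (P1, P2, P4)⁺ = {P1, P2, P4, P5}.
The closure contains neither all of Schema1 = {P1, P2, P4, P6} nor all of Schema2 = {P1, P2, P3, P4, P5, P7}, so the common attributes are not a superkey of either fragment. The join is lossy.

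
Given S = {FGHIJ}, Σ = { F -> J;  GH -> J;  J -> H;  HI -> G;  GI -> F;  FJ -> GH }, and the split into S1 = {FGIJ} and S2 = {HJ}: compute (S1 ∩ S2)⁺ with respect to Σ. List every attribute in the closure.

S1 ∩ S2 = {J}.
J → H applies, adding H
Closure: {HJ}.

HJ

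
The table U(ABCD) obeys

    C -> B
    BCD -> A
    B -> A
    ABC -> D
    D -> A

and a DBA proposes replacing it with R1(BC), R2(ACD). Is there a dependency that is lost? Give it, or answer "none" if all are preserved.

B -> A

Check B → A: no single fragment contains all of {AB}, and the restricted closure of {B} across the fragments never reaches {A}.
C → B is preserved.
BCD → A is preserved.
ABC → D is preserved.
D → A is preserved.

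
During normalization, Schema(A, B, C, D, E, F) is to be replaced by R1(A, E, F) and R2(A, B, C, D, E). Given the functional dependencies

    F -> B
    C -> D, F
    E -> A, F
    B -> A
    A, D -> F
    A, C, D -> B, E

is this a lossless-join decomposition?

Yes

Common attributes: R1 ∩ R2 = {A, E}.
Closure of {A, E}: E → A, F applies, adding F; F → B applies, adding B. So (A, E)⁺ = {A, B, E, F}.
This closure contains every attribute of R1, so R1 ∩ R2 → R1. The join is lossless.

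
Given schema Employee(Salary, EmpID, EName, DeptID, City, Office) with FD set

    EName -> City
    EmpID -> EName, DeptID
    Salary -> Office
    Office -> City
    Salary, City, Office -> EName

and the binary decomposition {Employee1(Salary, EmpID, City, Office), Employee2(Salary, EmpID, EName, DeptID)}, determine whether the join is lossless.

Yes

Common attributes: Employee1 ∩ Employee2 = {Salary, EmpID}.
Closure of {Salary, EmpID}: EmpID → EName, DeptID applies, adding EName, DeptID; Salary → Office applies, adding Office; Office → City applies, adding City. So (Salary, EmpID)⁺ = {Salary, EmpID, EName, DeptID, City, Office}.
This closure contains every attribute of Employee1, so Employee1 ∩ Employee2 → Employee1. The join is lossless.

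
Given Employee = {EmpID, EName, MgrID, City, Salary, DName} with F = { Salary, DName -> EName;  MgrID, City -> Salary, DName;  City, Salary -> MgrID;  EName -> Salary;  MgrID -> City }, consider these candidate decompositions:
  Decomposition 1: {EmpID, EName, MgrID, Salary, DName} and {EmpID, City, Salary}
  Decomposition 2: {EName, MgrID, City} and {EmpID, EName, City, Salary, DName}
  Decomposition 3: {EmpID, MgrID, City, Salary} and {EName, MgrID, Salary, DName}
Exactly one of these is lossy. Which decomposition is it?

Decomposition 1

Decomposition 1: common = {EmpID, Salary}, closure = {EmpID, Salary} → lossy.
Decomposition 2: common = {EName, City}, closure = {EName, MgrID, City, Salary, DName} → lossless.
Decomposition 3: common = {MgrID, Salary}, closure = {EName, MgrID, City, Salary, DName} → lossless.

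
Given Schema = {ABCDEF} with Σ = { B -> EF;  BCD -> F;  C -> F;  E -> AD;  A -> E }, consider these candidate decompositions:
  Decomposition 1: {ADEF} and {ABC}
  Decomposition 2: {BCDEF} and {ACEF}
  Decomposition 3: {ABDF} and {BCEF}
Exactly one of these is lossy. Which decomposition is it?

Decomposition 1: common = {A}, closure = {ADE} → lossy.
Decomposition 2: common = {CEF}, closure = {ACDEF} → lossless.
Decomposition 3: common = {BF}, closure = {ABDEF} → lossless.

Decomposition 1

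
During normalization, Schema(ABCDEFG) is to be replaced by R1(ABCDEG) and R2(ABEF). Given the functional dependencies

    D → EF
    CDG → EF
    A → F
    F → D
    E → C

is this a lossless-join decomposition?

Common attributes: R1 ∩ R2 = {ABE}.
Closure of {ABE}: A → F applies, adding F; F → D applies, adding D; E → C applies, adding C. So (ABE)⁺ = {ABCDEF}.
This closure contains every attribute of R2, so R1 ∩ R2 → R2. The join is lossless.

Yes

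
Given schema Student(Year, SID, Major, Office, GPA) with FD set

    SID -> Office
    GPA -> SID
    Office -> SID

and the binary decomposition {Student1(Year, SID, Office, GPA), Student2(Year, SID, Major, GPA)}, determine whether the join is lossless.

Yes

Common attributes: Student1 ∩ Student2 = {Year, SID, GPA}.
Closure of {Year, SID, GPA}: SID → Office applies, adding Office. So (Year, SID, GPA)⁺ = {Year, SID, Office, GPA}.
This closure contains every attribute of Student1, so Student1 ∩ Student2 → Student1. The join is lossless.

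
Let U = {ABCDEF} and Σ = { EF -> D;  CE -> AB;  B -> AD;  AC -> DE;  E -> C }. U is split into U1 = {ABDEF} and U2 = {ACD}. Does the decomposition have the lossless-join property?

No

Common attributes: U1 ∩ U2 = {AD}.
No dependency enlarges {AD}, so (AD)⁺ = {AD}.
The closure contains neither all of U1 = {ABDEF} nor all of U2 = {ACD}, so the common attributes are not a superkey of either fragment. The join is lossy.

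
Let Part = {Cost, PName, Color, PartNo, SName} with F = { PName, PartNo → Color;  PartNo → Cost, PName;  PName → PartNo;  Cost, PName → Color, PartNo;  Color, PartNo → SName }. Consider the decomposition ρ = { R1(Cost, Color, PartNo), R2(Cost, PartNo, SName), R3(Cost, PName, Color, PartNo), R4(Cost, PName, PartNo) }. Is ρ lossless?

Chase test. Columns are Cost, PName, Color, PartNo, SName; row i has aⱼ where attribute j ∈ Ri, else bᵢⱼ.
Initial tableau (one row per fragment):
  row 1: a1 b12 a3 a4 b15
  row 2: a1 b22 b23 a4 a5
  row 3: a1 a2 a3 a4 b35
  row 4: a1 a2 b43 a4 b45
Rows 3 and 4 agree on PName, PartNo; apply PName, PartNo→Color and equate their Color entries.
Rows 1 and 2 agree on PartNo; apply PartNo→Cost, PName and equate their Cost, PName entries.
Rows 1 and 3 agree on PartNo; apply PartNo→Cost, PName and equate their Cost, PName entries.
Rows 1 and 2 agree on Cost, PName; apply Cost, PName→Color, PartNo and equate their Color, PartNo entries.
Rows 1 and 2 agree on Color, PartNo; apply Color, PartNo→SName and equate their SName entries.
Rows 1 and 3 agree on Color, PartNo; apply Color, PartNo→SName and equate their SName entries.
Rows 1 and 4 agree on Color, PartNo; apply Color, PartNo→SName and equate their SName entries.
Row 1 is now all distinguished symbols — the join is lossless.

Yes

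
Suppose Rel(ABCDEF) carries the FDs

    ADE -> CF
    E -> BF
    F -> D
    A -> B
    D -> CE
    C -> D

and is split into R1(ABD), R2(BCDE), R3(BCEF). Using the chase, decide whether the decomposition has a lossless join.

Chase test. Columns are ABCDEF; row i has aⱼ where attribute j ∈ Ri, else bᵢⱼ.
Initial tableau (one row per fragment):
  row 1: a1 a2 b13 a4 b15 b16
  row 2: b21 a2 a3 a4 a5 b26
  row 3: b31 a2 a3 b34 a5 a6
Rows 2 and 3 agree on E; apply E→BF and equate their BF entries.
Rows 2 and 3 agree on F; apply F→D and equate their D entries.
Rows 1 and 2 agree on D; apply D→CE and equate their CE entries.
Rows 1 and 2 agree on E; apply E→BF and equate their BF entries.
Row 1 is now all distinguished symbols — the join is lossless.

Yes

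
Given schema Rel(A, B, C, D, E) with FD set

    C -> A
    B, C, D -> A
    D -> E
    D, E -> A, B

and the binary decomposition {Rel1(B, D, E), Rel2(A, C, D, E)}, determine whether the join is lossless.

Yes

Common attributes: Rel1 ∩ Rel2 = {D, E}.
Closure of {D, E}: D, E → A, B applies, adding A, B. So (D, E)⁺ = {A, B, D, E}.
This closure contains every attribute of Rel1, so Rel1 ∩ Rel2 → Rel1. The join is lossless.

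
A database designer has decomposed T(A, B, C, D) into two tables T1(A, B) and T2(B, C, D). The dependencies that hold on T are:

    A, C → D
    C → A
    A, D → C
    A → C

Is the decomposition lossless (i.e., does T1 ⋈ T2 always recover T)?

Common attributes: T1 ∩ T2 = {B}.
No dependency enlarges {B}, so (B)⁺ = {B}.
The closure contains neither all of T1 = {A, B} nor all of T2 = {B, C, D}, so the common attributes are not a superkey of either fragment. The join is lossy.

No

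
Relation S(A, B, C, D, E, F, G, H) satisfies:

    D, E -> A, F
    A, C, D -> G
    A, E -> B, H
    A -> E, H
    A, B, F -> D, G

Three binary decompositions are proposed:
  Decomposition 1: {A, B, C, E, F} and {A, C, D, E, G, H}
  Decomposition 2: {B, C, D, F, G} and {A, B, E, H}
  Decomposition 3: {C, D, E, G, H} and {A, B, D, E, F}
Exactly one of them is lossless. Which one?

Decomposition 1: common = {A, C, E}, closure = {A, B, C, E, H} → lossy.
Decomposition 2: common = {B}, closure = {B} → lossy.
Decomposition 3: common = {D, E}, closure = {A, B, D, E, F, G, H} → lossless.

Decomposition 3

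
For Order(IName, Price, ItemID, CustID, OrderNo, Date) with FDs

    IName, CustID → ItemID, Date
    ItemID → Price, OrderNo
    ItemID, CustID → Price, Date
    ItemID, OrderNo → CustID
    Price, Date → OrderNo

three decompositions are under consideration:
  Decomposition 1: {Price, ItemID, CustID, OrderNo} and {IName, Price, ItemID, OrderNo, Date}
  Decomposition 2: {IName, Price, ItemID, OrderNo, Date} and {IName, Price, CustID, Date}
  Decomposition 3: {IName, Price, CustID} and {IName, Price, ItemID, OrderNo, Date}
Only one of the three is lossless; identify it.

Decomposition 1: common = {Price, ItemID, OrderNo}, closure = {Price, ItemID, CustID, OrderNo, Date} → lossless.
Decomposition 2: common = {IName, Price, Date}, closure = {IName, Price, OrderNo, Date} → lossy.
Decomposition 3: common = {IName, Price}, closure = {IName, Price} → lossy.

Decomposition 1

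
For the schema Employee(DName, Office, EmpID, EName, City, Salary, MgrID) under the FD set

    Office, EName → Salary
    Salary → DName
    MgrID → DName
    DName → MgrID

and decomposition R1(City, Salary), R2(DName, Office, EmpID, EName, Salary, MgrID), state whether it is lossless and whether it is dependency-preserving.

lossy but dependency-preserving

Lossless test: (Salary)⁺ = {DName, Salary, MgrID}, which is a superkey of neither fragment — lossy.
Dependency preservation: every FD's attributes lie within a single fragment, so each can be enforced locally — preserved.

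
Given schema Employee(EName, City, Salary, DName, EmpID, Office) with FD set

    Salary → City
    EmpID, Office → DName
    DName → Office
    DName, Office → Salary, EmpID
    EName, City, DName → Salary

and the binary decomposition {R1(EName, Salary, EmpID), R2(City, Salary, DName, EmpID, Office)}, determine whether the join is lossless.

Common attributes: R1 ∩ R2 = {Salary, EmpID}.
Closure of {Salary, EmpID}: Salary → City applies, adding City. So (Salary, EmpID)⁺ = {City, Salary, EmpID}.
The closure contains neither all of R1 = {EName, Salary, EmpID} nor all of R2 = {City, Salary, DName, EmpID, Office}, so the common attributes are not a superkey of either fragment. The join is lossy.

No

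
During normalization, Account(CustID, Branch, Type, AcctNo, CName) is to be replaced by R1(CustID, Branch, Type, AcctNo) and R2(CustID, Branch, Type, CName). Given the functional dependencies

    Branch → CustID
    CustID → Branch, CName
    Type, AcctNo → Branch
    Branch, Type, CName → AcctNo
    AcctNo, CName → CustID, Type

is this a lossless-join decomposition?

Common attributes: R1 ∩ R2 = {CustID, Branch, Type}.
Closure of {CustID, Branch, Type}: CustID → Branch, CName applies, adding CName; Branch, Type, CName → AcctNo applies, adding AcctNo. So (CustID, Branch, Type)⁺ = {CustID, Branch, Type, AcctNo, CName}.
This closure contains every attribute of R1, so R1 ∩ R2 → R1. The join is lossless.

Yes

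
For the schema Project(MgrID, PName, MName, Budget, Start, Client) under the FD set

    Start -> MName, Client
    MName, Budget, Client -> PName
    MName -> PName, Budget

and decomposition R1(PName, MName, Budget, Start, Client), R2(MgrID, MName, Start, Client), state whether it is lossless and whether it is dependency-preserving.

Lossless test: (MName, Start, Client)⁺ = {PName, MName, Budget, Start, Client}, which contains all of one fragment — lossless.
Dependency preservation: every FD's attributes lie within a single fragment, so each can be enforced locally — preserved.

lossless and dependency-preserving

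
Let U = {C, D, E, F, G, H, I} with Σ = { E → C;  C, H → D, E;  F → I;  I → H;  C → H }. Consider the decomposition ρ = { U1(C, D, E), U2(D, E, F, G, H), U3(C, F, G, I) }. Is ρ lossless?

Yes

Chase test. Columns are C, D, E, F, G, H, I; row i has aⱼ where attribute j ∈ Ui, else bᵢⱼ.
Initial tableau (one row per fragment):
  row 1: a1 a2 a3 b14 b15 b16 b17
  row 2: b21 a2 a3 a4 a5 a6 b27
  row 3: a1 b32 b33 a4 a5 b36 a7
Rows 1 and 2 agree on E; apply E→C and equate their C entries.
Rows 2 and 3 agree on F; apply F→I and equate their I entries.
Rows 2 and 3 agree on I; apply I→H and equate their H entries.
Rows 1 and 2 agree on C; apply C→H and equate their H entries.
Rows 1 and 3 agree on C, H; apply C, H→D, E and equate their D, E entries.
Row 2 is now all distinguished symbols — the join is lossless.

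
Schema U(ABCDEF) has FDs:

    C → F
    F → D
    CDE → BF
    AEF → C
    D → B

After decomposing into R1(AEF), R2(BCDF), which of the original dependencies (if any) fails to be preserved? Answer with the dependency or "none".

AEF → C

Check AEF → C: no single fragment contains all of {ACEF}, and the restricted closure of {AEF} across the fragments never reaches {C}.
C → F is preserved.
F → D is preserved.
CDE → BF is preserved.
D → B is preserved.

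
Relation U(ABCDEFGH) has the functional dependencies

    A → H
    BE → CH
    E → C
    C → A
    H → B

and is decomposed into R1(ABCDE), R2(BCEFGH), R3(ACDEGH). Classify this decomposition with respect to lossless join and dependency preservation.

Lossless test (chase): Rows 1 and 3 agree on A; apply A→H and equate their H entries. Rows 1 and 2 agree on C; apply C→A and equate their A entries. Rows 1 and 3 agree on H; apply H→B and equate their B entries. No row becomes fully distinguished — the join is lossy.
Dependency preservation: every FD's attributes lie within a single fragment, so each can be enforced locally — preserved.

lossy but dependency-preserving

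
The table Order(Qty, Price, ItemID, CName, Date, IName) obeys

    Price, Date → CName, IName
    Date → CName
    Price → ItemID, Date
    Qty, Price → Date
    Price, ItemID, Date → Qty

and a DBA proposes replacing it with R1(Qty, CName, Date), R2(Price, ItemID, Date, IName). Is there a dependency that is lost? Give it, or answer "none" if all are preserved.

Check Price, ItemID, Date → Qty: no single fragment contains all of {Qty, Price, ItemID, Date}, and the restricted closure of {Price, ItemID, Date} across the fragments never reaches {Qty}.
Price, Date → CName, IName is preserved.
Date → CName is preserved.
Price → ItemID, Date is preserved.
Qty, Price → Date is preserved.

Price, ItemID, Date → Qty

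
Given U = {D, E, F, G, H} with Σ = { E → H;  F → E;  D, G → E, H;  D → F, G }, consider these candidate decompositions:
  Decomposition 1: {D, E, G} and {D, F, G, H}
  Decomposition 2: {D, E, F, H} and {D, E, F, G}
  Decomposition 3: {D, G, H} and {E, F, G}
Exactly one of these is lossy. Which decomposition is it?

Decomposition 1: common = {D, G}, closure = {D, E, F, G, H} → lossless.
Decomposition 2: common = {D, E, F}, closure = {D, E, F, G, H} → lossless.
Decomposition 3: common = {G}, closure = {G} → lossy.

Decomposition 3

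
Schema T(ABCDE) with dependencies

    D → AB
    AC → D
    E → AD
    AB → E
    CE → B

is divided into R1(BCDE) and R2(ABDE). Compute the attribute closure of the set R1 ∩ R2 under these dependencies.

ABDE

R1 ∩ R2 = {BDE}.
D → AB applies, adding A
Closure: {ABDE}.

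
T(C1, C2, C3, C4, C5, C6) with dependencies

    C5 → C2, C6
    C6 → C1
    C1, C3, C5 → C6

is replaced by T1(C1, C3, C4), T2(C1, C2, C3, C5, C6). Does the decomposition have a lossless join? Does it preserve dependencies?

Lossless test: (C1, C3)⁺ = {C1, C3}, which is a superkey of neither fragment — lossy.
Dependency preservation: every FD's attributes lie within a single fragment, so each can be enforced locally — preserved.

lossy but dependency-preserving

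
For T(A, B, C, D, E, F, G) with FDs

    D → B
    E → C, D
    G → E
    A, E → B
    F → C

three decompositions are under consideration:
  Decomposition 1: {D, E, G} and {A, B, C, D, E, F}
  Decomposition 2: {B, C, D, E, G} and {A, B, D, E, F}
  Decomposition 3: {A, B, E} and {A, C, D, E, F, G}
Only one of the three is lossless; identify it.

Decomposition 3

Decomposition 1: common = {D, E}, closure = {B, C, D, E} → lossy.
Decomposition 2: common = {B, D, E}, closure = {B, C, D, E} → lossy.
Decomposition 3: common = {A, E}, closure = {A, B, C, D, E} → lossless.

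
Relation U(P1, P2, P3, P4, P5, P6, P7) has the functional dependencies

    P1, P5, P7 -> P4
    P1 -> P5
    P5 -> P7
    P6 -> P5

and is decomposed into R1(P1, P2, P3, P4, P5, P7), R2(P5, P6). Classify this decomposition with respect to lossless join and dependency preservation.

Lossless test: (P5)⁺ = {P5, P7}, which is a superkey of neither fragment — lossy.
Dependency preservation: every FD's attributes lie within a single fragment, so each can be enforced locally — preserved.

lossy but dependency-preserving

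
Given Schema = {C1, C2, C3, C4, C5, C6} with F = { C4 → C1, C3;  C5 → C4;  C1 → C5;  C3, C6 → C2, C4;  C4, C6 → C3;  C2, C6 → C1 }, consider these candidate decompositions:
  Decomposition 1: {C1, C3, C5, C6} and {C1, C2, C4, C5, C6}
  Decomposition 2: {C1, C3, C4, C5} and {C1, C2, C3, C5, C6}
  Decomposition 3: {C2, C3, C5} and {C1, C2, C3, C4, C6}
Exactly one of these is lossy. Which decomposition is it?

Decomposition 1: common = {C1, C5, C6}, closure = {C1, C2, C3, C4, C5, C6} → lossless.
Decomposition 2: common = {C1, C3, C5}, closure = {C1, C3, C4, C5} → lossless.
Decomposition 3: common = {C2, C3}, closure = {C2, C3} → lossy.

Decomposition 3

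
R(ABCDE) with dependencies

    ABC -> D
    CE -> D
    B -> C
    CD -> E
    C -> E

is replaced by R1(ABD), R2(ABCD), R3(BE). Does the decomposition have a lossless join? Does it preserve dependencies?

Lossless test (chase): Rows 1 and 2 agree on B; apply B→C and equate their C entries. Rows 1 and 3 agree on B; apply B→C and equate their C entries. Rows 1 and 2 agree on CD; apply CD→E and equate their E entries. Rows 1 and 3 agree on C; apply C→E and equate their E entries. Rows 1 and 3 agree on CE; apply CE→D and equate their D entries. Row 1 is now all distinguished symbols — the join is lossless.
Dependency preservation: the restricted closure of {CD} across the fragments never reaches {E}, so CD → E cannot be enforced without a join — not preserved.

lossless but not dependency-preserving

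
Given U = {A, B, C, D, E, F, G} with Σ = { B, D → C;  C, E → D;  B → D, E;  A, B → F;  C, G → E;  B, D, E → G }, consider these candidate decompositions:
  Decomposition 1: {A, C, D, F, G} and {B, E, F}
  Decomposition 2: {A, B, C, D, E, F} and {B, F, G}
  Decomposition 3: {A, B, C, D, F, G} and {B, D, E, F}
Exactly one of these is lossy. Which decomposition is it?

Decomposition 1: common = {F}, closure = {F} → lossy.
Decomposition 2: common = {B, F}, closure = {B, C, D, E, F, G} → lossless.
Decomposition 3: common = {B, D, F}, closure = {B, C, D, E, F, G} → lossless.

Decomposition 1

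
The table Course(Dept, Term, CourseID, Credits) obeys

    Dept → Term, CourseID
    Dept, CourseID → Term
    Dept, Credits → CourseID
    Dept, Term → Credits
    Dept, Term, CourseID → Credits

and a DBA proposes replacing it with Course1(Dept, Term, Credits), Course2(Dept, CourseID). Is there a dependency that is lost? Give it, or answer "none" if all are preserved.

Dept → Term, CourseID: restricted closure across fragments reaches Term, CourseID.
Dept, CourseID → Term: restricted closure across fragments reaches Term.
Dept, Credits → CourseID: restricted closure across fragments reaches CourseID.
Dept, Term → Credits lies within Course1.
Dept, Term, CourseID → Credits: restricted closure across fragments reaches Credits.
Every dependency is enforceable on the fragments, so the decomposition is dependency-preserving.

none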